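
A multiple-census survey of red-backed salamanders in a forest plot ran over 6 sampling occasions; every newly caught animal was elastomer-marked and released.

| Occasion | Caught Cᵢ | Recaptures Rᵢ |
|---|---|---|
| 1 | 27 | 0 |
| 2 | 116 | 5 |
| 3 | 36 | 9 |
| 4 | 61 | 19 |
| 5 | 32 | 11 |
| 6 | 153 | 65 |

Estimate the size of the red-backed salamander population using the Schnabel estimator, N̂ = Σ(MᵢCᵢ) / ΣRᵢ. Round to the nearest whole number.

N ≈ 547

Marked at large before each occasion: Mᵢ = Σⱼ<ᵢ (Cⱼ − Rⱼ) → M1=0, M2=27, M3=138, M4=165, M5=207, M6=228
Σ MᵢCᵢ = 0·27 + 27·116 + 138·36 + 165·61 + 207·32 + 228·153 = 0 + 3132 + 4968 + 10065 + 6624 + 34884 = 59673
Σ Rᵢ = 0 + 5 + 9 + 19 + 11 + 65 = 109
N̂ = 59673 / 109 ≈ 547.46 → 547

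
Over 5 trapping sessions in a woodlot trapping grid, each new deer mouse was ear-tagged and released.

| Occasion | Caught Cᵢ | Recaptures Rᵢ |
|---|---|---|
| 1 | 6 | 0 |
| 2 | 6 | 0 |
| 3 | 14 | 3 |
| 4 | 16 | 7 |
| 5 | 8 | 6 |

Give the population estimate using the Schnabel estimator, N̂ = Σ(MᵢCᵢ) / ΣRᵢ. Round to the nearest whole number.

Marked at large before each occasion: Mᵢ = Σⱼ<ᵢ (Cⱼ − Rⱼ) → M1=0, M2=6, M3=12, M4=23, M5=32
Σ MᵢCᵢ = 0·6 + 6·6 + 12·14 + 23·16 + 32·8 = 0 + 36 + 168 + 368 + 256 = 828
Σ Rᵢ = 0 + 0 + 3 + 7 + 6 = 16
N̂ = 828 / 16 ≈ 51.8 → 52

N ≈ 52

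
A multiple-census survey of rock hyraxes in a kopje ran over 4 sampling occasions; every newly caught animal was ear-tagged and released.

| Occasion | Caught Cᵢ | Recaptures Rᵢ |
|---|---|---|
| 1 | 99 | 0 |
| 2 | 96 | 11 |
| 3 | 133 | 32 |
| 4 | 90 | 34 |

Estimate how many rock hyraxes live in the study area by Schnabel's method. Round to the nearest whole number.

Marked at large before each occasion: Mᵢ = Σⱼ<ᵢ (Cⱼ − Rⱼ) → M1=0, M2=99, M3=184, M4=285
Σ MᵢCᵢ = 0·99 + 99·96 + 184·133 + 285·90 = 0 + 9504 + 24472 + 25650 = 59626
Σ Rᵢ = 0 + 11 + 32 + 34 = 77
N̂ = 59626 / 77 ≈ 774.4 → 774

N ≈ 774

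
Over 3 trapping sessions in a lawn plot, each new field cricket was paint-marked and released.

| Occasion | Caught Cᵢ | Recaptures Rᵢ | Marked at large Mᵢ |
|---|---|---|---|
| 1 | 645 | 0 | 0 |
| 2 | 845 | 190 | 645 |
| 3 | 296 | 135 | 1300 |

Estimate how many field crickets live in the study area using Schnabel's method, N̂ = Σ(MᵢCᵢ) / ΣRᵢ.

N = 2861

Σ MᵢCᵢ = 0·645 + 645·845 + 1300·296 = 0 + 545025 + 384800 = 929825
Σ Rᵢ = 0 + 190 + 135 = 325
N̂ = 929825 / 325 = 2861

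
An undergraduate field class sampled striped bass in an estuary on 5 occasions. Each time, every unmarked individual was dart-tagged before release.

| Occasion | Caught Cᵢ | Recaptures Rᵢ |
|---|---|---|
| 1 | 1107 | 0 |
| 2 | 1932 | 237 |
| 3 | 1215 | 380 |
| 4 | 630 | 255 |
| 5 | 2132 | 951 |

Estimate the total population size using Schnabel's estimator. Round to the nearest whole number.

Marked at large before each occasion: Mᵢ = Σⱼ<ᵢ (Cⱼ − Rⱼ) → M1=0, M2=1107, M3=2802, M4=3637, M5=4012
Σ MᵢCᵢ = 0·1107 + 1107·1932 + 2802·1215 + 3637·630 + 4012·2132 = 0 + 2138724 + 3404430 + 2291310 + 8553584 = 16388048
Σ Rᵢ = 0 + 237 + 380 + 255 + 951 = 1823
N̂ = 16388048 / 1823 ≈ 8989.6 → 8990

N ≈ 8990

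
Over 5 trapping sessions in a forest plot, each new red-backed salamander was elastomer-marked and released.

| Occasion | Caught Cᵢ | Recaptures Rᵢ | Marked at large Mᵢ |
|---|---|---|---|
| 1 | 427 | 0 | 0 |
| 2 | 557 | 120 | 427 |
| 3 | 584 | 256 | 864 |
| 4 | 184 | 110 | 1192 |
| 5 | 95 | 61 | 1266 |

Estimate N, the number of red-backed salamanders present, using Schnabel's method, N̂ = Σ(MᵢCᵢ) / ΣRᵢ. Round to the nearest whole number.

N ≈ 1978

Σ MᵢCᵢ = 0·427 + 427·557 + 864·584 + 1192·184 + 1266·95 = 0 + 237839 + 504576 + 219328 + 120270 = 1082013
Σ Rᵢ = 0 + 120 + 256 + 110 + 61 = 547
N̂ = 1082013 / 547 ≈ 1978.1 → 1978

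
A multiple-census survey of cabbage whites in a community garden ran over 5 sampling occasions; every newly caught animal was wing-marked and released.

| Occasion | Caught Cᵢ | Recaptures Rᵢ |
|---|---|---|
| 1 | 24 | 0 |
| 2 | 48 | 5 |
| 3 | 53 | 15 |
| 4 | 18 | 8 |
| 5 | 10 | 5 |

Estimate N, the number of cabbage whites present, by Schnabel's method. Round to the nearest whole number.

N ≈ 235

Marked at large before each occasion: Mᵢ = Σⱼ<ᵢ (Cⱼ − Rⱼ) → M1=0, M2=24, M3=67, M4=105, M5=115
Σ MᵢCᵢ = 0·24 + 24·48 + 67·53 + 105·18 + 115·10 = 0 + 1152 + 3551 + 1890 + 1150 = 7743
Σ Rᵢ = 0 + 5 + 15 + 8 + 5 = 33
N̂ = 7743 / 33 ≈ 234.6 → 235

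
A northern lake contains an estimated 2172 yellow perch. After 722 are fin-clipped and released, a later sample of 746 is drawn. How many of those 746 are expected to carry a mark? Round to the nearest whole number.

Expected recaptures E[R] = M·C / N.
E[R] = 722 × 746 / 2172 = 538612 / 2172 ≈ 248.0 → 248

expected recaptures ≈ 248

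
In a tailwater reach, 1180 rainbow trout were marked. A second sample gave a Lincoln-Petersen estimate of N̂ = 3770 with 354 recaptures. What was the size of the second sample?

From N = M·C/R: C = N·R / M = 3770·354 / 1180 = 1334580 / 1180 = 1131.

C = 1131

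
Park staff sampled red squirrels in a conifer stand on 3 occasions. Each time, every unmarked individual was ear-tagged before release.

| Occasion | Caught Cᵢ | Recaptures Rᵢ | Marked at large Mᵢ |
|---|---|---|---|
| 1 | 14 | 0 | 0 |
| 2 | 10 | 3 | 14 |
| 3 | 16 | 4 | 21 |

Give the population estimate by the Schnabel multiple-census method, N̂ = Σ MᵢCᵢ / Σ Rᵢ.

N = 68

Σ MᵢCᵢ = 0·14 + 14·10 + 21·16 = 0 + 140 + 336 = 476
Σ Rᵢ = 0 + 3 + 4 = 7
N̂ = 476 / 7 = 68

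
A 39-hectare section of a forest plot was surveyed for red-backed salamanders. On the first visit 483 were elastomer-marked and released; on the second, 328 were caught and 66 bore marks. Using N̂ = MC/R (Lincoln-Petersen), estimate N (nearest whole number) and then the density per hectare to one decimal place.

N̂ = 483·328/66 = 158424/66 ≈ 2400.4 → 2400
Density = N̂ / area = 2400 / 39 ≈ 61.54 → 61.5 per hectare

density ≈ 61.5 red-backed salamanders per hectare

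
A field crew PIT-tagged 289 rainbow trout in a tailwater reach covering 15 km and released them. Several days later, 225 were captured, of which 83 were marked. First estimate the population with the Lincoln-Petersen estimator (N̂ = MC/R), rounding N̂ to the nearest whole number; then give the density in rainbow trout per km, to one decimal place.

density ≈ 52.2 rainbow trout per km

N̂ = 289·225/83 = 65025/83 ≈ 783.4 → 783
Density = N̂ / area = 783 / 15 ≈ 52.20 → 52.2 per km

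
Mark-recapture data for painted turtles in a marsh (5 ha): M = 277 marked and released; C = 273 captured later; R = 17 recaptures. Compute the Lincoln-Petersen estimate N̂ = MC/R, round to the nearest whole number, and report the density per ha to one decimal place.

N̂ = 277·273/17 = 75621/17 ≈ 4448.3 → 4448
Density = N̂ / area = 4448 / 5 ≈ 889.60 → 889.6 per ha

density ≈ 889.6 painted turtles per ha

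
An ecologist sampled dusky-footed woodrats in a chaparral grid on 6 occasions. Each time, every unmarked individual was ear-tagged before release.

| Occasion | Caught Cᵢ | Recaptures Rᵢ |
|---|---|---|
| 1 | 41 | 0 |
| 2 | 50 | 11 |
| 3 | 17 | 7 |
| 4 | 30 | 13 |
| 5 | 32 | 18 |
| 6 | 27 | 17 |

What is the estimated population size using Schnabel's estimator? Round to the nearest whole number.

N ≈ 194

Marked at large before each occasion: Mᵢ = Σⱼ<ᵢ (Cⱼ − Rⱼ) → M1=0, M2=41, M3=80, M4=90, M5=107, M6=121
Σ MᵢCᵢ = 0·41 + 41·50 + 80·17 + 90·30 + 107·32 + 121·27 = 0 + 2050 + 1360 + 2700 + 3424 + 3267 = 12801
Σ Rᵢ = 0 + 11 + 7 + 13 + 18 + 17 = 66
N̂ = 12801 / 66 ≈ 194.0 → 194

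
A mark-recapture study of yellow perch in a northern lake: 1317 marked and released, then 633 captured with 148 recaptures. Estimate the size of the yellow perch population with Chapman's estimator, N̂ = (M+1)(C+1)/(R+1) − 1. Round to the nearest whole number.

N ≈ 5607

N̂ = (1317+1)(633+1)/(148+1) − 1 = 1318·634/149 − 1
= 835612/149 − 1 ≈ 5608.1 − 1 ≈ 5607.1 → 5607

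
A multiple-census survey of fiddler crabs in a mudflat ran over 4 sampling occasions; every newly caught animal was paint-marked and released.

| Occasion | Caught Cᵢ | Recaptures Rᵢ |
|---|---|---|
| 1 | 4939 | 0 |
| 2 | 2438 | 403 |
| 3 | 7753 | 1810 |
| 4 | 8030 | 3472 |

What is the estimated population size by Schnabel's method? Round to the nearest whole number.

Marked at large before each occasion: Mᵢ = Σⱼ<ᵢ (Cⱼ − Rⱼ) → M1=0, M2=4939, M3=6974, M4=12917
Σ MᵢCᵢ = 0·4939 + 4939·2438 + 6974·7753 + 12917·8030 = 0 + 12041282 + 54069422 + 103723510 = 169834214
Σ Rᵢ = 0 + 403 + 1810 + 3472 = 5685
N̂ = 169834214 / 5685 ≈ 29874.1 → 29874

N ≈ 29,874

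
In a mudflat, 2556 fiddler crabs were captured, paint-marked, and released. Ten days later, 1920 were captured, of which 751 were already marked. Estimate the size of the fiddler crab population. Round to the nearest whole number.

N ≈ 6535

N = (2556 × 1920) / 751 = 4907520 / 751 ≈ 6534.6 → 6535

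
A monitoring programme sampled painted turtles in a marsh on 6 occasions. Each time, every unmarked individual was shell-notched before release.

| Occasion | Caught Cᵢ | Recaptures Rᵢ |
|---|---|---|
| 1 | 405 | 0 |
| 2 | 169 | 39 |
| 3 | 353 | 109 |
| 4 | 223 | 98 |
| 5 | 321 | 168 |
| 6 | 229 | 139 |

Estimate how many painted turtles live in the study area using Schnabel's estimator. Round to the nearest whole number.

N ≈ 1742

Marked at large before each occasion: Mᵢ = Σⱼ<ᵢ (Cⱼ − Rⱼ) → M1=0, M2=405, M3=535, M4=779, M5=904, M6=1057
Σ MᵢCᵢ = 0·405 + 405·169 + 535·353 + 779·223 + 904·321 + 1057·229 = 0 + 68445 + 188855 + 173717 + 290184 + 242053 = 963254
Σ Rᵢ = 0 + 39 + 109 + 98 + 168 + 139 = 553
N̂ = 963254 / 553 ≈ 1741.9 → 1742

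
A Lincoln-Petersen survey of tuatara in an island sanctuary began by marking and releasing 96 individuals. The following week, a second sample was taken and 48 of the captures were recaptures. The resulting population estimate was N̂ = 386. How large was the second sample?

From N = M·C/R: C = N·R / M = 386·48 / 96 = 18528 / 96 = 193.

C = 193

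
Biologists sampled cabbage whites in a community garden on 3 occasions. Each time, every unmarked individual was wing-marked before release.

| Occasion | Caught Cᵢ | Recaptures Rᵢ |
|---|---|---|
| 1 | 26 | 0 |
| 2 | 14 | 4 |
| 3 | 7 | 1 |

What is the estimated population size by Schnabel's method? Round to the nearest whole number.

Marked at large before each occasion: Mᵢ = Σⱼ<ᵢ (Cⱼ − Rⱼ) → M1=0, M2=26, M3=36
Σ MᵢCᵢ = 0·26 + 26·14 + 36·7 = 0 + 364 + 252 = 616
Σ Rᵢ = 0 + 4 + 1 = 5
N̂ = 616 / 5 ≈ 123.2 → 123

N ≈ 123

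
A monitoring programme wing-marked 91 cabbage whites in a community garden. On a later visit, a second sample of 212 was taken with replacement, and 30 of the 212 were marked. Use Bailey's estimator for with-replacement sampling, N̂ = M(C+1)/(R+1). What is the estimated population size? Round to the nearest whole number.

N ≈ 625

N̂ = 91·(212+1)/(30+1) = 91·213/31 = 19383/31 ≈ 625.3 → 625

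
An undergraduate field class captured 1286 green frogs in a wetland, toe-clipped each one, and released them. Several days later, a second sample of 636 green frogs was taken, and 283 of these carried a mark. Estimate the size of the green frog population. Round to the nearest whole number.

N ≈ 2890

N = (1286 × 636) / 283 = 817896 / 283 ≈ 2890.1 → 2890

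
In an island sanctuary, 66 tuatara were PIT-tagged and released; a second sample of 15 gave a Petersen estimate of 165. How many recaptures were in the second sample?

R = 6

From N = M·C/R: R = M·C / N = 66·15 / 165 = 990 / 165 = 6.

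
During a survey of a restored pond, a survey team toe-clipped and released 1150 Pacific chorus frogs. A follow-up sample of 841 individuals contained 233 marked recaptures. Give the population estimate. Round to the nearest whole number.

Lincoln-Petersen assumes M/N = R/C, so N = M·C / R.
N = (1150 × 841) / 233 = 967150 / 233 ≈ 4150.9 → 4151

N ≈ 4151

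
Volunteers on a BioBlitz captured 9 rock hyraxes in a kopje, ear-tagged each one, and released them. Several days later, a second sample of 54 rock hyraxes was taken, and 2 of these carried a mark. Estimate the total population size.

Lincoln-Petersen assumes M/N = R/C, so N = M·C / R.
N = (9 × 54) / 2 = 486 / 2 = 243

N = 243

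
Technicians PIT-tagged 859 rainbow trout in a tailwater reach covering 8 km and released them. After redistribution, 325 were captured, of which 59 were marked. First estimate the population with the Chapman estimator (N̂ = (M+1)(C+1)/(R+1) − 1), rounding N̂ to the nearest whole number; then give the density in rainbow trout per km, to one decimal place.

density ≈ 584.0 rainbow trout per km

N̂ = 860·326/60 − 1 = 280360/60 − 1 ≈ 4671.7 → 4672
Density = N̂ / area = 4672 / 8 = 584.0 per km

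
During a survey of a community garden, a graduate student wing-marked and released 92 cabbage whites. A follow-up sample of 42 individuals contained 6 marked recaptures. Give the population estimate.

The marked fraction in the recapture sample should equal the marked fraction in the population: 6/42 = 92/N.
N = (92 × 42) / 6 = 3864 / 6 = 644

N = 644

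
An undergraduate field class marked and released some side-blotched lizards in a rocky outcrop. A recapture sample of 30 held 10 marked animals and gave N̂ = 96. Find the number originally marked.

M = 32

From N = M·C/R: M = N·R / C = 96·10 / 30 = 960 / 30 = 32.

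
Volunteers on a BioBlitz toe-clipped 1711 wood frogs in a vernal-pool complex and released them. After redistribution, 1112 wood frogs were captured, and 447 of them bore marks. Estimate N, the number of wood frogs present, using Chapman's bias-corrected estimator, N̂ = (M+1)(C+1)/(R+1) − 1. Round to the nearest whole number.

N ≈ 4252

N̂ = (1711+1)(1112+1)/(447+1) − 1 = 1712·1113/448 − 1
= 1905456/448 − 1 ≈ 4253.2 − 1 ≈ 4252.2 → 4252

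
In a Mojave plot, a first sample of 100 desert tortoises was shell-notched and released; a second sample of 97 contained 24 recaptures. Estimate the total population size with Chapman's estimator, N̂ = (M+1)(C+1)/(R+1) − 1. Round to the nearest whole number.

N̂ = (100+1)(97+1)/(24+1) − 1 = 101·98/25 − 1
= 9898/25 − 1 ≈ 395.9 − 1 ≈ 394.9 → 395

N ≈ 395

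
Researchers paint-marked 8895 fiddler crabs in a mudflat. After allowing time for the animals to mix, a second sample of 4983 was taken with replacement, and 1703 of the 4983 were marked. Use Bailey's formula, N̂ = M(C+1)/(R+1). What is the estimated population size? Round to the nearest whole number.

N̂ = 8895·(4983+1)/(1703+1) = 8895·4984/1704 = 44332680/1704 ≈ 26016.8 → 26017

N ≈ 26,017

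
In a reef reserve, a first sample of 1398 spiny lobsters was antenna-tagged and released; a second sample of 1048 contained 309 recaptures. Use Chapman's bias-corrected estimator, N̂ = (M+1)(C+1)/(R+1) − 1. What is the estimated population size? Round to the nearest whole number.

N ≈ 4733

N̂ = (1398+1)(1048+1)/(309+1) − 1 = 1399·1049/310 − 1
= 1467551/310 − 1 ≈ 4734.0 − 1 ≈ 4733.0 → 4733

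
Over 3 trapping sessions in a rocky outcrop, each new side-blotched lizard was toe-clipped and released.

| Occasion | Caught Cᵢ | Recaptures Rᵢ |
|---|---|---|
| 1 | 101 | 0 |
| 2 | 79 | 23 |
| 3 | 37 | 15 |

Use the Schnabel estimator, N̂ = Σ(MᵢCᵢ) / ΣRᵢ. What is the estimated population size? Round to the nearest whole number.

N ≈ 363

Marked at large before each occasion: Mᵢ = Σⱼ<ᵢ (Cⱼ − Rⱼ) → M1=0, M2=101, M3=157
Σ MᵢCᵢ = 0·101 + 101·79 + 157·37 = 0 + 7979 + 5809 = 13788
Σ Rᵢ = 0 + 23 + 15 = 38
N̂ = 13788 / 38 ≈ 362.8 → 363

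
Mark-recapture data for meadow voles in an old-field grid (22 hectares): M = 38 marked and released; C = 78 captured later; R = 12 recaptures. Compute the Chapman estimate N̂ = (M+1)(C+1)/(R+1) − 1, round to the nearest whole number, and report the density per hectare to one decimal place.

N̂ = 39·79/13 − 1 = 3081/13 − 1 = 236
Density = N̂ / area = 236 / 22 ≈ 10.73 → 10.7 per hectare

density ≈ 10.7 meadow voles per hectare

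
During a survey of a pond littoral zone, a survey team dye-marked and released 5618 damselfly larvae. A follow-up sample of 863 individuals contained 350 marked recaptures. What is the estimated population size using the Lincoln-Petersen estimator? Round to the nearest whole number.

Lincoln-Petersen assumes M/N = R/C, so N = M·C / R.
N = (5618 × 863) / 350 = 4848334 / 350 ≈ 13852.4 → 13852

N ≈ 13,852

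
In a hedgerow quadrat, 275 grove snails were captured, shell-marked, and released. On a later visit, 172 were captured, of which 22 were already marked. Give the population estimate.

Lincoln-Petersen assumes M/N = R/C, so N = M·C / R.
N = (275 × 172) / 22 = 47300 / 22 = 2150

N = 2150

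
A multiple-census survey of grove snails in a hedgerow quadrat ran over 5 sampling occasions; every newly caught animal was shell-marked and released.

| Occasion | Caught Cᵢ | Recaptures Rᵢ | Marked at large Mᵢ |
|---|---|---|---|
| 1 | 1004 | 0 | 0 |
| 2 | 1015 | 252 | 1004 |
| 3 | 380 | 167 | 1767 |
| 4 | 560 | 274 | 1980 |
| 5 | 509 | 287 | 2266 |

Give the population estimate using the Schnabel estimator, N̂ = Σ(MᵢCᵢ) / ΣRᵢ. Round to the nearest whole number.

N ≈ 4033

Σ MᵢCᵢ = 0·1004 + 1004·1015 + 1767·380 + 1980·560 + 2266·509 = 0 + 1019060 + 671460 + 1108800 + 1153394 = 3952714
Σ Rᵢ = 0 + 252 + 167 + 274 + 287 = 980
N̂ = 3952714 / 980 ≈ 4033.4 → 4033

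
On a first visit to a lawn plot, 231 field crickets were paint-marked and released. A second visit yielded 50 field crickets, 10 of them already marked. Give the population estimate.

N = (231 × 50) / 10 = 11550 / 10 = 1155

N = 1155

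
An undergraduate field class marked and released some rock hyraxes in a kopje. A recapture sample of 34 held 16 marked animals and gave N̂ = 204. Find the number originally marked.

From N = M·C/R: M = N·R / C = 204·16 / 34 = 3264 / 34 = 96.

M = 96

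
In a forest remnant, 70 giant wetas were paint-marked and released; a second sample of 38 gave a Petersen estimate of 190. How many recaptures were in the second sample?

R = 14

From N = M·C/R: R = M·C / N = 70·38 / 190 = 2660 / 190 = 14.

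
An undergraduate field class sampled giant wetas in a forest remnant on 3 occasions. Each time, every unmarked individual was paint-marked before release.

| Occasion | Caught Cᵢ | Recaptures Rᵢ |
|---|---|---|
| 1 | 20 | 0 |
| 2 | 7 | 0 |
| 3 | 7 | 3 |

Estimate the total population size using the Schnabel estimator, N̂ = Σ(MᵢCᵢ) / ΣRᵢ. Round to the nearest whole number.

Marked at large before each occasion: Mᵢ = Σⱼ<ᵢ (Cⱼ − Rⱼ) → M1=0, M2=20, M3=27
Σ MᵢCᵢ = 0·20 + 20·7 + 27·7 = 0 + 140 + 189 = 329
Σ Rᵢ = 0 + 0 + 3 = 3
N̂ = 329 / 3 ≈ 109.7 → 110

N ≈ 110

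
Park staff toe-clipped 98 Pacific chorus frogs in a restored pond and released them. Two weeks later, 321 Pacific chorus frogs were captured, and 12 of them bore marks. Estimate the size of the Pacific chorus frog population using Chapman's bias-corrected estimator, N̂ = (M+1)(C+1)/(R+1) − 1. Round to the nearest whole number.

N ≈ 2451

N̂ = (98+1)(321+1)/(12+1) − 1 = 99·322/13 − 1
= 31878/13 − 1 ≈ 2452.2 − 1 ≈ 2451.2 → 2451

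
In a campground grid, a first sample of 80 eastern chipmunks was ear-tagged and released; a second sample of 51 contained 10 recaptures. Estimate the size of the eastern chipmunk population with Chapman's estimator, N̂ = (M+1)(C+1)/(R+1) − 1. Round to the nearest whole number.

N ≈ 382

N̂ = (80+1)(51+1)/(10+1) − 1 = 81·52/11 − 1
= 4212/11 − 1 ≈ 382.9 − 1 ≈ 381.9 → 382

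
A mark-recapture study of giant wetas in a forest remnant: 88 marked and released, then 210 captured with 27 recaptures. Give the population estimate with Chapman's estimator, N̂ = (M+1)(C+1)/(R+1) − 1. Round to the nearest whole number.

N̂ = (88+1)(210+1)/(27+1) − 1 = 89·211/28 − 1
= 18779/28 − 1 ≈ 670.7 − 1 ≈ 669.7 → 670

N ≈ 670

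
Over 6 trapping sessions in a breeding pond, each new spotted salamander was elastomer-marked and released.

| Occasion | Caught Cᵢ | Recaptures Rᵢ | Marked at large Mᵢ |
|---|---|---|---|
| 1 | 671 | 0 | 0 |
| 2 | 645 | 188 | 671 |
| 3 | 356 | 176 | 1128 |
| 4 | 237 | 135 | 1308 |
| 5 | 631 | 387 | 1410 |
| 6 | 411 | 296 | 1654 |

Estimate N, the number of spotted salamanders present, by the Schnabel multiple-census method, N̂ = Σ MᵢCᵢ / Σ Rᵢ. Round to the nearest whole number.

Σ MᵢCᵢ = 0·671 + 671·645 + 1128·356 + 1308·237 + 1410·631 + 1654·411 = 0 + 432795 + 401568 + 309996 + 889710 + 679794 = 2713863
Σ Rᵢ = 0 + 188 + 176 + 135 + 387 + 296 = 1182
N̂ = 2713863 / 1182 ≈ 2296.0 → 2296

N ≈ 2296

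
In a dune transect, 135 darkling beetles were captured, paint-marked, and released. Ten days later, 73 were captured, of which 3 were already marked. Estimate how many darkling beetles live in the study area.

N = (135 × 73) / 3 = 9855 / 3 = 3285

N = 3285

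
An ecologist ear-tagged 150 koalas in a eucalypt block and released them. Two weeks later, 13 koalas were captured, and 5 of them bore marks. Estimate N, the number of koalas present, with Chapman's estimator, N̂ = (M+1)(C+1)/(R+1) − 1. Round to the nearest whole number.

N̂ = (150+1)(13+1)/(5+1) − 1 = 151·14/6 − 1
= 2114/6 − 1 ≈ 352.3 − 1 ≈ 351.3 → 351

N ≈ 351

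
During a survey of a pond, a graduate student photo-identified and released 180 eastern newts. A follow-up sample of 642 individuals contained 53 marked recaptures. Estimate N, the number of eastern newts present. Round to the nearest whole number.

If marked individuals mix randomly, R/C ≈ M/N, giving N ≈ M·C/R.
N = (180 × 642) / 53 = 115560 / 53 ≈ 2180.4 → 2180

N ≈ 2180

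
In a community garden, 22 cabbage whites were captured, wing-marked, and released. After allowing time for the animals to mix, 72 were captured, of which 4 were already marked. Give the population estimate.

N = 396

Lincoln-Petersen assumes M/N = R/C, so N = M·C / R.
N = (22 × 72) / 4 = 1584 / 4 = 396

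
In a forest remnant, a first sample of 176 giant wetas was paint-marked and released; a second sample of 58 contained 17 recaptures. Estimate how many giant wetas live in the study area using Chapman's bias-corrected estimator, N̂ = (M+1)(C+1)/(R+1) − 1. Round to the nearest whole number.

N ≈ 579

N̂ = (176+1)(58+1)/(17+1) − 1 = 177·59/18 − 1
= 10443/18 − 1 ≈ 580.2 − 1 ≈ 579.2 → 579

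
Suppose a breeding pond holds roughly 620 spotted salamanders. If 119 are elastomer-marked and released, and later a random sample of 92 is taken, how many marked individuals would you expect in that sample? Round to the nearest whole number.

The marked fraction of the population is 119/620, so in a sample of 92 expect C·(M/N) marked.
E[R] = 119 × 92 / 620 = 10948 / 620 ≈ 17.7 → 18

expected recaptures ≈ 18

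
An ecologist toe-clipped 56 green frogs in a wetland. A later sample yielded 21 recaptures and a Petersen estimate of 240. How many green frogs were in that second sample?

From N = M·C/R: C = N·R / M = 240·21 / 56 = 5040 / 56 = 90.

C = 90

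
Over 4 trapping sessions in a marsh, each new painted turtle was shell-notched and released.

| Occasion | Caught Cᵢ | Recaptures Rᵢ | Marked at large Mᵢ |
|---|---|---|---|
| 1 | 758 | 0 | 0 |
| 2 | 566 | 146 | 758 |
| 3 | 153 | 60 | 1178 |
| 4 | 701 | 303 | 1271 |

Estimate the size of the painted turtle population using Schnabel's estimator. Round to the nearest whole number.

Σ MᵢCᵢ = 0·758 + 758·566 + 1178·153 + 1271·701 = 0 + 429028 + 180234 + 890971 = 1500233
Σ Rᵢ = 0 + 146 + 60 + 303 = 509
N̂ = 1500233 / 509 ≈ 2947.4 → 2947

N ≈ 2947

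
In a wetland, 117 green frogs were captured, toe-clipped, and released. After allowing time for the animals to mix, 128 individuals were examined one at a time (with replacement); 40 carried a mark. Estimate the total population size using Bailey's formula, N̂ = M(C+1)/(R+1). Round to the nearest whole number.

N ≈ 368

N̂ = 117·(128+1)/(40+1) = 117·129/41 = 15093/41 ≈ 368.1 → 368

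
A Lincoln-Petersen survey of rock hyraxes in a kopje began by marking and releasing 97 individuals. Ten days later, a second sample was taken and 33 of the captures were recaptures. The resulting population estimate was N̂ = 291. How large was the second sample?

From N = M·C/R: C = N·R / M = 291·33 / 97 = 9603 / 97 = 99.

C = 99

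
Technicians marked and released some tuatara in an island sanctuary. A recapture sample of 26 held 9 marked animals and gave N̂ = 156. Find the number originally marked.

M = 54

From N = M·C/R: M = N·R / C = 156·9 / 26 = 1404 / 26 = 54.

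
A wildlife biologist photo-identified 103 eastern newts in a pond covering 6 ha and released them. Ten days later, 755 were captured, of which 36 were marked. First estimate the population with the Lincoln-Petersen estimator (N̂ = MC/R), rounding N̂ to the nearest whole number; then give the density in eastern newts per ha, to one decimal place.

density ≈ 360.0 eastern newts per ha

N̂ = 103·755/36 = 77765/36 ≈ 2160.1 → 2160
Density = N̂ / area = 2160 / 6 = 360.0 per ha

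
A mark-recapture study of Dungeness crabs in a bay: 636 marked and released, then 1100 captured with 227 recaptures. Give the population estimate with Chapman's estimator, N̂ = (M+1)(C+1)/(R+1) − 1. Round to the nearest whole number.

N ≈ 3075

N̂ = (636+1)(1100+1)/(227+1) − 1 = 637·1101/228 − 1
= 701337/228 − 1 ≈ 3076.0 − 1 ≈ 3075.0 → 3075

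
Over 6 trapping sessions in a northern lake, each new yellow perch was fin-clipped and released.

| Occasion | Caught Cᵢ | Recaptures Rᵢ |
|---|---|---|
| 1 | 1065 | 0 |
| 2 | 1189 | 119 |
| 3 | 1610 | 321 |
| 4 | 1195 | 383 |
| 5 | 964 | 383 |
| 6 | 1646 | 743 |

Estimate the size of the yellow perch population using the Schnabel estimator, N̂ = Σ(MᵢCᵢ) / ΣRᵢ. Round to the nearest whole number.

N ≈ 10,676

Marked at large before each occasion: Mᵢ = Σⱼ<ᵢ (Cⱼ − Rⱼ) → M1=0, M2=1065, M3=2135, M4=3424, M5=4236, M6=4817
Σ MᵢCᵢ = 0·1065 + 1065·1189 + 2135·1610 + 3424·1195 + 4236·964 + 4817·1646 = 0 + 1266285 + 3437350 + 4091680 + 4083504 + 7928782 = 20807601
Σ Rᵢ = 0 + 119 + 321 + 383 + 383 + 743 = 1949
N̂ = 20807601 / 1949 ≈ 10676.0 → 10676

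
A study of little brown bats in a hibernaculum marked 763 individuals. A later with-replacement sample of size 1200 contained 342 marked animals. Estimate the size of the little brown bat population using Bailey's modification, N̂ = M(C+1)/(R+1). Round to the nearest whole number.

N ≈ 2672

N̂ = 763·(1200+1)/(342+1) = 763·1201/343 = 916363/343 ≈ 2671.6 → 2672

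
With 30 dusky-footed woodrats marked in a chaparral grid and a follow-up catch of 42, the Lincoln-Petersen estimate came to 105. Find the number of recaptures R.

From N = M·C/R: R = M·C / N = 30·42 / 105 = 1260 / 105 = 12.

R = 12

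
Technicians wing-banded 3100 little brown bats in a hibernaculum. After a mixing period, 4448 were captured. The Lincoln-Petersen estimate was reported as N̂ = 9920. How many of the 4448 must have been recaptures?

From N = M·C/R: R = M·C / N = 3100·4448 / 9920 = 13788800 / 9920 = 1390.

R = 1390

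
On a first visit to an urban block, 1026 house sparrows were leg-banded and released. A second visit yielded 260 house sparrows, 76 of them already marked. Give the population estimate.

Lincoln-Petersen assumes M/N = R/C, so N = M·C / R.
N = (1026 × 260) / 76 = 266760 / 76 = 3510

N = 3510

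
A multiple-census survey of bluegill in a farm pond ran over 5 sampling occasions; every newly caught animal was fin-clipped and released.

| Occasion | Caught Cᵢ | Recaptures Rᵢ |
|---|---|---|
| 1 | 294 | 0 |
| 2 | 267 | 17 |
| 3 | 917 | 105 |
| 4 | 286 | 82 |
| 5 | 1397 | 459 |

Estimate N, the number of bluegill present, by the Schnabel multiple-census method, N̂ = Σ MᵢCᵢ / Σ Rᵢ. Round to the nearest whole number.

N ≈ 4743

Marked at large before each occasion: Mᵢ = Σⱼ<ᵢ (Cⱼ − Rⱼ) → M1=0, M2=294, M3=544, M4=1356, M5=1560
Σ MᵢCᵢ = 0·294 + 294·267 + 544·917 + 1356·286 + 1560·1397 = 0 + 78498 + 498848 + 387816 + 2179320 = 3144482
Σ Rᵢ = 0 + 17 + 105 + 82 + 459 = 663
N̂ = 3144482 / 663 ≈ 4742.8 → 4743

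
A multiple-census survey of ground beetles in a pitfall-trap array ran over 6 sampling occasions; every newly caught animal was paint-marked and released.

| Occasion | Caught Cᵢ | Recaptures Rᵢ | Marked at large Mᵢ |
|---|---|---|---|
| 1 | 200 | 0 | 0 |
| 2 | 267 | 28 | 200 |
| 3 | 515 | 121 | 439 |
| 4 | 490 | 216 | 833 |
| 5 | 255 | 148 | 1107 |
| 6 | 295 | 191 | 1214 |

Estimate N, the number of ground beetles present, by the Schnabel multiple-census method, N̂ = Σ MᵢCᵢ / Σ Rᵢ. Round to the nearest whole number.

Σ MᵢCᵢ = 0·200 + 200·267 + 439·515 + 833·490 + 1107·255 + 1214·295 = 0 + 53400 + 226085 + 408170 + 282285 + 358130 = 1328070
Σ Rᵢ = 0 + 28 + 121 + 216 + 148 + 191 = 704
N̂ = 1328070 / 704 ≈ 1886.46 → 1886

N ≈ 1886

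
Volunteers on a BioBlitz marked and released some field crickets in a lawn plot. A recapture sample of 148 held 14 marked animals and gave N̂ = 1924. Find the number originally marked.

M = 182

From N = M·C/R: M = N·R / C = 1924·14 / 148 = 26936 / 148 = 182.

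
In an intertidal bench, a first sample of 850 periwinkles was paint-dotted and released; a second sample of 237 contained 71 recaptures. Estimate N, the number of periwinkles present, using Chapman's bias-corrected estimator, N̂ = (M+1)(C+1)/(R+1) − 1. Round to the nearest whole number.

N̂ = (850+1)(237+1)/(71+1) − 1 = 851·238/72 − 1
= 202538/72 − 1 ≈ 2813.0 − 1 ≈ 2812.0 → 2812

N ≈ 2812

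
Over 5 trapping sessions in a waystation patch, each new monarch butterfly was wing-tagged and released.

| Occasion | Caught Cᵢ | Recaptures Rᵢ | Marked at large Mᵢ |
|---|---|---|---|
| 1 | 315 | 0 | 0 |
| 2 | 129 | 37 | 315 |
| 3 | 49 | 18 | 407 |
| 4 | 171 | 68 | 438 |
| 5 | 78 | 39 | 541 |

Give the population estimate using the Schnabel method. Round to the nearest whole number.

Σ MᵢCᵢ = 0·315 + 315·129 + 407·49 + 438·171 + 541·78 = 0 + 40635 + 19943 + 74898 + 42198 = 177674
Σ Rᵢ = 0 + 37 + 18 + 68 + 39 = 162
N̂ = 177674 / 162 ≈ 1096.8 → 1097

N ≈ 1097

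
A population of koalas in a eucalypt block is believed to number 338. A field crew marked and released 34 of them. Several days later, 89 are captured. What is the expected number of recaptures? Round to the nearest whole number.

expected recaptures ≈ 9

Expected recaptures E[R] = M·C / N.
E[R] = 34 × 89 / 338 = 3026 / 338 ≈ 9.0 → 9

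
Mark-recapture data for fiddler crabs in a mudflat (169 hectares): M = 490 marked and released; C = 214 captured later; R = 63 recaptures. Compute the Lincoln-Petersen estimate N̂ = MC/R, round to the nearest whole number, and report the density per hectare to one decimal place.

density ≈ 9.8 fiddler crabs per hectare

N̂ = 490·214/63 = 104860/63 ≈ 1664.4 → 1664
Density = N̂ / area = 1664 / 169 ≈ 9.846 → 9.8 per hectare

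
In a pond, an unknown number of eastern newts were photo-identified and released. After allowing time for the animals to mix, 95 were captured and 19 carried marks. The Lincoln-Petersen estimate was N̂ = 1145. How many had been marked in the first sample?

From N = M·C/R: M = N·R / C = 1145·19 / 95 = 21755 / 95 = 229.

M = 229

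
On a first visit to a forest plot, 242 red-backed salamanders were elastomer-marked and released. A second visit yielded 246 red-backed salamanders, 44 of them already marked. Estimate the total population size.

N = (242 × 246) / 44 = 59532 / 44 = 1353

N = 1353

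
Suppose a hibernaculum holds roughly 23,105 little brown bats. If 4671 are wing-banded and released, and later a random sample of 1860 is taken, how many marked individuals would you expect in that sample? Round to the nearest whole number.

Expected recaptures E[R] = M·C / N.
E[R] = 4671 × 1860 / 23105 = 8688060 / 23105 ≈ 376.0 → 376

expected recaptures ≈ 376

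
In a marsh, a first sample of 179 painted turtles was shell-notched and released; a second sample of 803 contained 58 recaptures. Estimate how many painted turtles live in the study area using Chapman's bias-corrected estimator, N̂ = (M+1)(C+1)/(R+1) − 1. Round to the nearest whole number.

N ≈ 2452

N̂ = (179+1)(803+1)/(58+1) − 1 = 180·804/59 − 1
= 144720/59 − 1 ≈ 2452.9 − 1 ≈ 2451.9 → 2452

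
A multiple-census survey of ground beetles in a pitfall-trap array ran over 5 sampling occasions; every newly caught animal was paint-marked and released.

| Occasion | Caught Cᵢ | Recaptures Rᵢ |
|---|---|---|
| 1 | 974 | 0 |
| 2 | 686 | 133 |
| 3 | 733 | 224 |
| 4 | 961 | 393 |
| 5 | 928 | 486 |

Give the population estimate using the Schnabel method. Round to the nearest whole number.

Marked at large before each occasion: Mᵢ = Σⱼ<ᵢ (Cⱼ − Rⱼ) → M1=0, M2=974, M3=1527, M4=2036, M5=2604
Σ MᵢCᵢ = 0·974 + 974·686 + 1527·733 + 2036·961 + 2604·928 = 0 + 668164 + 1119291 + 1956596 + 2416512 = 6160563
Σ Rᵢ = 0 + 133 + 224 + 393 + 486 = 1236
N̂ = 6160563 / 1236 ≈ 4984.3 → 4984

N ≈ 4984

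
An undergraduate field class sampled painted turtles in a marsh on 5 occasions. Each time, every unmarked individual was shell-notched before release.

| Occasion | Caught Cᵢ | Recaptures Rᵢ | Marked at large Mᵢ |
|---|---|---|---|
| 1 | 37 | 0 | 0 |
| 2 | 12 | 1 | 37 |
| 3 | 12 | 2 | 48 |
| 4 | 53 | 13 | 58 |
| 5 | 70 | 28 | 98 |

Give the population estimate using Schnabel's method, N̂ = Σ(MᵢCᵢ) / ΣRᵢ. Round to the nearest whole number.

Σ MᵢCᵢ = 0·37 + 37·12 + 48·12 + 58·53 + 98·70 = 0 + 444 + 576 + 3074 + 6860 = 10954
Σ Rᵢ = 0 + 1 + 2 + 13 + 28 = 44
N̂ = 10954 / 44 ≈ 249.0 → 249

N ≈ 249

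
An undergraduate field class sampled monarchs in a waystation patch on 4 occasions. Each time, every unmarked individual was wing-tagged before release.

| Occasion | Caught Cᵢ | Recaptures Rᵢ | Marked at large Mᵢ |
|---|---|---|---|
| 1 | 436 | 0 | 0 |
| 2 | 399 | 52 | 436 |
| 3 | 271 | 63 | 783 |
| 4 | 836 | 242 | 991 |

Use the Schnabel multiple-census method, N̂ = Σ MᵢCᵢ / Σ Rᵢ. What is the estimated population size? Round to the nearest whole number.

N ≈ 3402

Σ MᵢCᵢ = 0·436 + 436·399 + 783·271 + 991·836 = 0 + 173964 + 212193 + 828476 = 1214633
Σ Rᵢ = 0 + 52 + 63 + 242 = 357
N̂ = 1214633 / 357 ≈ 3402.3 → 3402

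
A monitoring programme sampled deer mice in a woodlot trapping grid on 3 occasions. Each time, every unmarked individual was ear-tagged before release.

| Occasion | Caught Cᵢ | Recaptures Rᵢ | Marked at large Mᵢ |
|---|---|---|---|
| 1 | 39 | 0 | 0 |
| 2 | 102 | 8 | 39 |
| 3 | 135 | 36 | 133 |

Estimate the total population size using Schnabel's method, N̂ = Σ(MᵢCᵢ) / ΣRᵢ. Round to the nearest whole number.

N ≈ 498

Σ MᵢCᵢ = 0·39 + 39·102 + 133·135 = 0 + 3978 + 17955 = 21933
Σ Rᵢ = 0 + 8 + 36 = 44
N̂ = 21933 / 44 ≈ 498.48 → 498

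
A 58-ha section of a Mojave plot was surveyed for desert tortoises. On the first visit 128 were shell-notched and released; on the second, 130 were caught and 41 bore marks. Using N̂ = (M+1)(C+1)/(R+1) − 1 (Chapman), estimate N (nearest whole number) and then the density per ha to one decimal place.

N̂ = 129·131/42 − 1 = 16899/42 − 1 ≈ 401.4 → 401
Density = N̂ / area = 401 / 58 ≈ 6.91 → 6.9 per ha

density ≈ 6.9 desert tortoises per ha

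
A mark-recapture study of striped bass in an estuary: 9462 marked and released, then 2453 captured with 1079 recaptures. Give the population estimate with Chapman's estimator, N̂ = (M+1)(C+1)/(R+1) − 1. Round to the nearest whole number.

N ≈ 21,501

N̂ = (9462+1)(2453+1)/(1079+1) − 1 = 9463·2454/1080 − 1
= 23222202/1080 − 1 ≈ 21502.0 − 1 ≈ 21501.0 → 21501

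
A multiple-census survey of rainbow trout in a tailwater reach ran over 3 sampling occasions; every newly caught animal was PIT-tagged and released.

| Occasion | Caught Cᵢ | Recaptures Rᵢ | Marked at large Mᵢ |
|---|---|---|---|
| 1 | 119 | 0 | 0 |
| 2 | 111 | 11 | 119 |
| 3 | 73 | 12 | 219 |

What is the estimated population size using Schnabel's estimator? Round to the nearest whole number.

N ≈ 1269

Σ MᵢCᵢ = 0·119 + 119·111 + 219·73 = 0 + 13209 + 15987 = 29196
Σ Rᵢ = 0 + 11 + 12 = 23
N̂ = 29196 / 23 ≈ 1269.4 → 1269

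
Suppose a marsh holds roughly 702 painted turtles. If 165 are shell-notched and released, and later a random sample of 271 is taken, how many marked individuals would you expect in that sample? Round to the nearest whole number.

expected recaptures ≈ 64

Expected recaptures E[R] = M·C / N.
E[R] = 165 × 271 / 702 = 44715 / 702 ≈ 63.7 → 64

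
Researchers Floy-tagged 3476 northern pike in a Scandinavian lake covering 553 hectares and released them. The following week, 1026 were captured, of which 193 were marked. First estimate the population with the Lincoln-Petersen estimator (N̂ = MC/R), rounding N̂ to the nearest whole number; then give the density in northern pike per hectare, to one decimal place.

density ≈ 33.4 northern pike per hectare

N̂ = 3476·1026/193 = 3566376/193 ≈ 18478.6 → 18479
Density = N̂ / area = 18479 / 553 ≈ 33.42 → 33.4 per hectare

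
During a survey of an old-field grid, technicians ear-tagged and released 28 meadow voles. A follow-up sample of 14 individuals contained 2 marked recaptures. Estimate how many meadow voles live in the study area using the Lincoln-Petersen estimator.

N = 196

The marked fraction in the recapture sample should equal the marked fraction in the population: 2/14 = 28/N.
N = (28 × 14) / 2 = 392 / 2 = 196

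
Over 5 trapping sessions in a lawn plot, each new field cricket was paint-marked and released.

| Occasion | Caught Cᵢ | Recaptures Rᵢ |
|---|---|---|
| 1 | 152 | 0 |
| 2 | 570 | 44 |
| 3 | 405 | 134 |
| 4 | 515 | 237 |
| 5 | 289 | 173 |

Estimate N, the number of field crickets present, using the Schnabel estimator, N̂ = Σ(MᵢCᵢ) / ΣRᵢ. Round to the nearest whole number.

N ≈ 2049

Marked at large before each occasion: Mᵢ = Σⱼ<ᵢ (Cⱼ − Rⱼ) → M1=0, M2=152, M3=678, M4=949, M5=1227
Σ MᵢCᵢ = 0·152 + 152·570 + 678·405 + 949·515 + 1227·289 = 0 + 86640 + 274590 + 488735 + 354603 = 1204568
Σ Rᵢ = 0 + 44 + 134 + 237 + 173 = 588
N̂ = 1204568 / 588 ≈ 2048.6 → 2049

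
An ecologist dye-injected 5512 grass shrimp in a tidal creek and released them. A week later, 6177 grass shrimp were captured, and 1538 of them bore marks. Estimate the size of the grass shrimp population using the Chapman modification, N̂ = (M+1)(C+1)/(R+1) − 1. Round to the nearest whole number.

N ≈ 22,130

N̂ = (5512+1)(6177+1)/(1538+1) − 1 = 5513·6178/1539 − 1
= 34059314/1539 − 1 ≈ 22130.8 − 1 ≈ 22129.8 → 22130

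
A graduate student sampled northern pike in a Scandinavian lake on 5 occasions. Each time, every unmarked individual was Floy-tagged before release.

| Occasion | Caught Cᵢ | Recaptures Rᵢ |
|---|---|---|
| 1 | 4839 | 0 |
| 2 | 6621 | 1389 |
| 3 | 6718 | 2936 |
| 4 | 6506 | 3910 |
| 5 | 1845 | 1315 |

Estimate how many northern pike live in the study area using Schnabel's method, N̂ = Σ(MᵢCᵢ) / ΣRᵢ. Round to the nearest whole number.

Marked at large before each occasion: Mᵢ = Σⱼ<ᵢ (Cⱼ − Rⱼ) → M1=0, M2=4839, M3=10071, M4=13853, M5=16449
Σ MᵢCᵢ = 0·4839 + 4839·6621 + 10071·6718 + 13853·6506 + 16449·1845 = 0 + 32039019 + 67656978 + 90127618 + 30348405 = 220172020
Σ Rᵢ = 0 + 1389 + 2936 + 3910 + 1315 = 9550
N̂ = 220172020 / 9550 ≈ 23054.7 → 23055

N ≈ 23,055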